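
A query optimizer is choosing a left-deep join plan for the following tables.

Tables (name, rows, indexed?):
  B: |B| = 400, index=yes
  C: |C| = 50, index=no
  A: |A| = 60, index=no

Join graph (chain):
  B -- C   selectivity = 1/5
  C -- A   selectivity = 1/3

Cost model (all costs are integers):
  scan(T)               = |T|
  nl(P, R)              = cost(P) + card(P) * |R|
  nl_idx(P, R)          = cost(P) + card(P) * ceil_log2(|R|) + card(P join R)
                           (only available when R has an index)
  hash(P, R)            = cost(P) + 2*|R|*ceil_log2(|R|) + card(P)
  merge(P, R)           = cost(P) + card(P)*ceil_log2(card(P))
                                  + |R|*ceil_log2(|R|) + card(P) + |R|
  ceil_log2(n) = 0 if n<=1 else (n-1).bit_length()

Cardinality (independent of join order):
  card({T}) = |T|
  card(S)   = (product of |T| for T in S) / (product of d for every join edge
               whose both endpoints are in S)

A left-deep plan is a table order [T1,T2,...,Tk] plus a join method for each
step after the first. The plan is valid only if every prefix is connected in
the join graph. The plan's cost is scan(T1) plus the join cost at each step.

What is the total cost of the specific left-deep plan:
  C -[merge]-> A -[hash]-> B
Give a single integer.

9020

step 1: scan C: cost=50, card=50
step 2: join A via merge
    card(P join A) = 50*60/(3) = 1000
    cost = 50 + 50*6 + 60*6 + 50 + 60 = 820
step 3: join B via hash
    card(P join B) = 1000*400/(5) = 80000
    cost = 820 + 2*400*9 + 1000 = 9020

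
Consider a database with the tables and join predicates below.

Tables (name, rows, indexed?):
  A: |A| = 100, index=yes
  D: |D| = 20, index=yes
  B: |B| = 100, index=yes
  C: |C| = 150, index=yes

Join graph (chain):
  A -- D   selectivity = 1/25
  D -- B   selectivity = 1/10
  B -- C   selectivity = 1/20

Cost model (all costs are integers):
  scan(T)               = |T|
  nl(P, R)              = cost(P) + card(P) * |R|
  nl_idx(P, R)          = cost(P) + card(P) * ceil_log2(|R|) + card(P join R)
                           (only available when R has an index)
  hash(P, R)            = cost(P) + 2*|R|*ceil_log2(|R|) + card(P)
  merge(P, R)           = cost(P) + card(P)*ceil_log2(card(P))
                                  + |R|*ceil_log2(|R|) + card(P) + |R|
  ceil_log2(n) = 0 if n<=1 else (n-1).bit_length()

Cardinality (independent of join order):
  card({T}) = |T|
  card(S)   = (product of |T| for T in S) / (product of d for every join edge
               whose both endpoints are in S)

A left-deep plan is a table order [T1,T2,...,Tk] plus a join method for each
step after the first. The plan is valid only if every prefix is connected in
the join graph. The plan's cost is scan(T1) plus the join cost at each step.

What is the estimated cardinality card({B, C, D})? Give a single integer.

Tables in S: B(100), C(150), D(20)
Edges inside S: D-B(d=10), B-C(d=20)
numerator = 100 * 150 * 20 = 300000
denominator = 10 * 20 = 200
card(S) = 300000 / 200 = 1500

1500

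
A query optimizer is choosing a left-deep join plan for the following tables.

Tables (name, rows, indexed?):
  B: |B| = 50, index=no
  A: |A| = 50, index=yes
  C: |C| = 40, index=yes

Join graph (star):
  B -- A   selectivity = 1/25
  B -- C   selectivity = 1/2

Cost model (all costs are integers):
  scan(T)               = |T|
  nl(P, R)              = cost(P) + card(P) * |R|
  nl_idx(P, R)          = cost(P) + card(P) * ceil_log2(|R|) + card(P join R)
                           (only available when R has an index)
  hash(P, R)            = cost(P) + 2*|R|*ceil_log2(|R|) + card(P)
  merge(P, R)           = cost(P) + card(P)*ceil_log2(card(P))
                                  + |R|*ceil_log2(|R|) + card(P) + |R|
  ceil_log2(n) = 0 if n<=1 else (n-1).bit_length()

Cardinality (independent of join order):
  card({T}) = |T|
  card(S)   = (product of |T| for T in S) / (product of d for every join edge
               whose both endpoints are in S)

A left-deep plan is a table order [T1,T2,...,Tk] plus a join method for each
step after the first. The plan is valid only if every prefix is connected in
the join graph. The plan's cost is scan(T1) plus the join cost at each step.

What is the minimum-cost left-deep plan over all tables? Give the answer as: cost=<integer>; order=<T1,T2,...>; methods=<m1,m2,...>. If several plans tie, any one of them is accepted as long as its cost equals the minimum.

cost=1030; order=B,A,C; methods=nl_idx,hash

Selinger DP (subsets sized 1..n):
  {B}: scan cost=50, card=50
  {A}: scan cost=50, card=50
  {C}: scan cost=40, card=40
  {AB}: card=100; try (A,nl_idx)→450, (B,hash)→700, (A,hash)→700, (B,merge)→750, (A,merge)→750, (B,nl)→2550 …(+1); best=450 via (A,nl_idx)
  {BC}: card=1000; try (C,hash)→580, (B,merge)→670, (C,merge)→680, (B,hash)→680, (C,nl_idx)→1350, (B,nl)→2040 …(+1); best=580 via (C,hash)
  {ABC}: card=2000; try (C,hash)→1030, (C,merge)→1530, (A,hash)→2180, (C,nl_idx)→3050, (C,nl)→4450, (A,nl_idx)→8580 …(+2); best=1030 via (C,hash)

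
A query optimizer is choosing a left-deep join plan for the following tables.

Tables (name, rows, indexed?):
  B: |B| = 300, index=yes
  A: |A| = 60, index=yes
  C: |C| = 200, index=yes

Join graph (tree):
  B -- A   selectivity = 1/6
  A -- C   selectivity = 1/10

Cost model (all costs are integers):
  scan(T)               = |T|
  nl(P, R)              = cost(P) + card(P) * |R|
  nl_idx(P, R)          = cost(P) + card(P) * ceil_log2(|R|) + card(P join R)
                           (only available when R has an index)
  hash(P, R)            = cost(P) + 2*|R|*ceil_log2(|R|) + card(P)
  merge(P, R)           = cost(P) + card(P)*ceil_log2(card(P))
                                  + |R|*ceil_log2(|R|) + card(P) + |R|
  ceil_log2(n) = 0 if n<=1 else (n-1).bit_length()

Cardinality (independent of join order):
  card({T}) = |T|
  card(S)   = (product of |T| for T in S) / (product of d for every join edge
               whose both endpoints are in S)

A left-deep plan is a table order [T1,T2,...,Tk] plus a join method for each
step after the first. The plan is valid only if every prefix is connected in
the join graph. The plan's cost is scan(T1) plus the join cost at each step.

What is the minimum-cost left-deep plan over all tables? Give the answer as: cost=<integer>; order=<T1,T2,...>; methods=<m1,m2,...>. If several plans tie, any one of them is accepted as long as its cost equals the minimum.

Selinger DP (subsets sized 1..n):
  {B}: scan cost=300, card=300
  {A}: scan cost=60, card=60
  {C}: scan cost=200, card=200
  {AB}: card=3000; try (A,hash)→1320, (B,merge)→3480, (B,nl_idx)→3600, (A,merge)→3720, (A,nl_idx)→5100, (B,hash)→5520 …(+2); best=1320 via (A,hash)
  {AC}: card=1200; try (A,hash)→1120, (C,nl_idx)→1740, (C,merge)→2280, (A,merge)→2420, (A,nl_idx)→2600, (C,hash)→3320 …(+2); best=1120 via (A,hash)
  {ABC}: card=60000; try (C,hash)→7520, (B,hash)→7720, (B,merge)→18520, (C,merge)→42120, (B,nl_idx)→71920, (C,nl_idx)→85320 …(+2); best=7520 via (C,hash)

cost=7520; order=B,A,C; methods=hash,hash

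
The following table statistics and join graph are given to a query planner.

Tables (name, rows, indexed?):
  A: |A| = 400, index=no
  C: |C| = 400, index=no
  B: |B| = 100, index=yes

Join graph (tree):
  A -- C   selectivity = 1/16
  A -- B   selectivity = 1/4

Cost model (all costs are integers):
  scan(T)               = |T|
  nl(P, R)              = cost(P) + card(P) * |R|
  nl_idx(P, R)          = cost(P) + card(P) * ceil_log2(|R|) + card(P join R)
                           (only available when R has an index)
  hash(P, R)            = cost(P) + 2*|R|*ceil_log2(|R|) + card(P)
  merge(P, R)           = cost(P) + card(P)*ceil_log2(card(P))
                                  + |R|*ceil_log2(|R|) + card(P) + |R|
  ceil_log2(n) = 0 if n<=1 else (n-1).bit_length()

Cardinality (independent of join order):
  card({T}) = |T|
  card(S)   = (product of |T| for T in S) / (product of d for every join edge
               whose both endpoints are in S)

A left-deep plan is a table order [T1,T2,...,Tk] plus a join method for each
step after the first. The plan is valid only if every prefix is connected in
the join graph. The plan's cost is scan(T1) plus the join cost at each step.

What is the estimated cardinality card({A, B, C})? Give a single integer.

250000

Tables in S: A(400), B(100), C(400)
Edges inside S: A-C(d=16), A-B(d=4)
numerator = 400 * 100 * 400 = 16000000
denominator = 16 * 4 = 64
card(S) = 16000000 / 64 = 250000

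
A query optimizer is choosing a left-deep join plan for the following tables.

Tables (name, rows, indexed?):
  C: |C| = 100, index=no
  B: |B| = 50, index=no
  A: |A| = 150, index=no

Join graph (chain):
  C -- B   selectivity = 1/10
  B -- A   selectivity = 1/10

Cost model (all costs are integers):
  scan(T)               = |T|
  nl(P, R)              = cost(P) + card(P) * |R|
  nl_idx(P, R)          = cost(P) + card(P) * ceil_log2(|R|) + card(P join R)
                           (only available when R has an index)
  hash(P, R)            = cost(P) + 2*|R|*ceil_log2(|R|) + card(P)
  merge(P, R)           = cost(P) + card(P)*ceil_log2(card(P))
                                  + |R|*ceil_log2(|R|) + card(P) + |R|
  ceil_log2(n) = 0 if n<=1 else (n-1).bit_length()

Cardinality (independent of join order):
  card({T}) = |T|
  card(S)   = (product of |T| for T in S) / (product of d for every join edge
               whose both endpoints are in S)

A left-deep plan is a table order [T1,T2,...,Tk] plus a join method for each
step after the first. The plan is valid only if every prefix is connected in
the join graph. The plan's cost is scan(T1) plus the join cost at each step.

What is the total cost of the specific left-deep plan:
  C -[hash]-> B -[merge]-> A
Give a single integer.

7150

step 1: scan C: cost=100, card=100
step 2: join B via hash
    card(P join B) = 100*50/(10) = 500
    cost = 100 + 2*50*6 + 100 = 800
step 3: join A via merge
    card(P join A) = 500*150/(10) = 7500
    cost = 800 + 500*9 + 150*8 + 500 + 150 = 7150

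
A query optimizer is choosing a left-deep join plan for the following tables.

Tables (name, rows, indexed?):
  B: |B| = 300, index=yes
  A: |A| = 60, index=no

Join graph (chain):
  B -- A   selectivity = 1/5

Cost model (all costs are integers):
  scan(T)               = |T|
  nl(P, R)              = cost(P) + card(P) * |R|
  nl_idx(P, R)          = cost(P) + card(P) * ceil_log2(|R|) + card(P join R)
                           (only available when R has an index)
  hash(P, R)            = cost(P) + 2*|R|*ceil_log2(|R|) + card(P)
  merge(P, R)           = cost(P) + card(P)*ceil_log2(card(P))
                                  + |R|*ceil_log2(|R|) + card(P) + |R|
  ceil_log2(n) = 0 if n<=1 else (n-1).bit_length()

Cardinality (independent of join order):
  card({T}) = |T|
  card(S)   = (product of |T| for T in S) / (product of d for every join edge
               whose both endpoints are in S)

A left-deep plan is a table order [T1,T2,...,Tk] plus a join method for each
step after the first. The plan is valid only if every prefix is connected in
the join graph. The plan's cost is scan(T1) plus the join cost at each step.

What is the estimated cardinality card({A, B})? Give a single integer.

3600

Tables in S: A(60), B(300)
Edges inside S: B-A(d=5)
numerator = 60 * 300 = 18000
denominator = 5 = 5
card(S) = 18000 / 5 = 3600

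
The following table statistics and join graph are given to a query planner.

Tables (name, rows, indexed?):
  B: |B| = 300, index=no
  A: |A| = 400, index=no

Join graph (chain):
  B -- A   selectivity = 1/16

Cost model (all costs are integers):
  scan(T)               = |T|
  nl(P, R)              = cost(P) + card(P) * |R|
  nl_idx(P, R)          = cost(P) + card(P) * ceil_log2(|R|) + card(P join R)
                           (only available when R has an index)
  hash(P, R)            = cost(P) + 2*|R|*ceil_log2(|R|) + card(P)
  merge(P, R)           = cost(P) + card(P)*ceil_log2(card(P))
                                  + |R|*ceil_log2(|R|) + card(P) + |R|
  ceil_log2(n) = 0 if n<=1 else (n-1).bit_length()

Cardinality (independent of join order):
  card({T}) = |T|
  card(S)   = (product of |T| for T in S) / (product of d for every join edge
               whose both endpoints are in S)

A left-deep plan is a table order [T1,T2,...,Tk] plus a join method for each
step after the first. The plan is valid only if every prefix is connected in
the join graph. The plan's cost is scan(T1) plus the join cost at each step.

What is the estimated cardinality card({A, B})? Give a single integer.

7500

Tables in S: A(400), B(300)
Edges inside S: B-A(d=16)
numerator = 400 * 300 = 120000
denominator = 16 = 16
card(S) = 120000 / 16 = 7500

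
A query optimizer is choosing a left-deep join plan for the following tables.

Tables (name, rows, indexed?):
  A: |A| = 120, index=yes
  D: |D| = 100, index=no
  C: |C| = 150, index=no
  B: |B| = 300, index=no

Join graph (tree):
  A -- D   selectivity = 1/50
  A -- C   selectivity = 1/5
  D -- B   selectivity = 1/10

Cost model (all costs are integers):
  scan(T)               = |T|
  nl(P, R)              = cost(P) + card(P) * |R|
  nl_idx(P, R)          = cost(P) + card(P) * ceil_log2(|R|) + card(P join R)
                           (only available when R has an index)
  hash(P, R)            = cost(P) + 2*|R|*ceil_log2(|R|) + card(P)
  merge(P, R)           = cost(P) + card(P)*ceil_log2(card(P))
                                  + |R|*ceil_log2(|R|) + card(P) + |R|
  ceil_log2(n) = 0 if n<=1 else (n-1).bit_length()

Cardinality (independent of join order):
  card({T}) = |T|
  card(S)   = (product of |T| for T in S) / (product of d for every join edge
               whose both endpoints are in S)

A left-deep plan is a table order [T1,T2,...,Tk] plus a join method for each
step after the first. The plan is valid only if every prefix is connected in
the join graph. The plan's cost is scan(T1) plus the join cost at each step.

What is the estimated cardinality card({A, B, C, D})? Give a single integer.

216000

Tables in S: A(120), B(300), C(150), D(100)
Edges inside S: A-D(d=50), A-C(d=5), D-B(d=10)
numerator = 120 * 300 * 150 * 100 = 540000000
denominator = 50 * 5 * 10 = 2500
card(S) = 540000000 / 2500 = 216000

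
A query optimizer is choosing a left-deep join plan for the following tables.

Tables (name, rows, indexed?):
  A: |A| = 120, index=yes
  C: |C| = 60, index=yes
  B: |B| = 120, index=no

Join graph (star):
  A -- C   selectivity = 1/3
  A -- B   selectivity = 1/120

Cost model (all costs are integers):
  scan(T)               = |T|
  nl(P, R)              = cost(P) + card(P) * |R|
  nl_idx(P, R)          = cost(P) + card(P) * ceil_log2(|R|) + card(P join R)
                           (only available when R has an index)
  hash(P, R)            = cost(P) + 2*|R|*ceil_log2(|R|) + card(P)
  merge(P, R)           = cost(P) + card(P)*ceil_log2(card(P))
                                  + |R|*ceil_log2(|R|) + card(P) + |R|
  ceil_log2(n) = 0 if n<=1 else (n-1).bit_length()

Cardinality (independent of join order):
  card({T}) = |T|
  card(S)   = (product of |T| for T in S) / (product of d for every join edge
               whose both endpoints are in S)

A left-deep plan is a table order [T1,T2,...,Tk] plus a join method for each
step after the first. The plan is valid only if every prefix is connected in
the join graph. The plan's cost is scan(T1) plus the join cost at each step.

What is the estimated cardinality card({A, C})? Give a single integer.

2400

Tables in S: A(120), C(60)
Edges inside S: A-C(d=3)
numerator = 120 * 60 = 7200
denominator = 3 = 3
card(S) = 7200 / 3 = 2400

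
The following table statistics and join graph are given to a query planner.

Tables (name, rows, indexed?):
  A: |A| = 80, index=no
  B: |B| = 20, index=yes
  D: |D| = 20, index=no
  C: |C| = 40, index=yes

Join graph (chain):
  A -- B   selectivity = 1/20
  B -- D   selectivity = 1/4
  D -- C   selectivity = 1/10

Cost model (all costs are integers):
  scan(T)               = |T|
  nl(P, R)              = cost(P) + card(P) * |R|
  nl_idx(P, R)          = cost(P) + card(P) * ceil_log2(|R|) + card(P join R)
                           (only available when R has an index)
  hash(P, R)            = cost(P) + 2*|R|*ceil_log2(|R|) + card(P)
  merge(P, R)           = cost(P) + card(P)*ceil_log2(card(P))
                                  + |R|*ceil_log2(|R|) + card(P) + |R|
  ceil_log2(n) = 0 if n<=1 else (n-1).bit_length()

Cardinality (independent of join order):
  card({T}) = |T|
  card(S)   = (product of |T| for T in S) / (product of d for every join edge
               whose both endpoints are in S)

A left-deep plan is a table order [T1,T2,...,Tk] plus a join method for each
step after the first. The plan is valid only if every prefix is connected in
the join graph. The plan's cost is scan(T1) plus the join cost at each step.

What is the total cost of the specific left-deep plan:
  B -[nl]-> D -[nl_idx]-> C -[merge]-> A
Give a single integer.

6060

step 1: scan B: cost=20, card=20
step 2: join D via nl
    card(P join D) = 20*20/(4) = 100
    cost = 20 + 20*20 = 420
step 3: join C via nl_idx
    card(P join C) = 100*40/(10) = 400
    cost = 420 + 100*6 + 400 = 1420
step 4: join A via merge
    card(P join A) = 400*80/(20) = 1600
    cost = 1420 + 400*9 + 80*7 + 400 + 80 = 6060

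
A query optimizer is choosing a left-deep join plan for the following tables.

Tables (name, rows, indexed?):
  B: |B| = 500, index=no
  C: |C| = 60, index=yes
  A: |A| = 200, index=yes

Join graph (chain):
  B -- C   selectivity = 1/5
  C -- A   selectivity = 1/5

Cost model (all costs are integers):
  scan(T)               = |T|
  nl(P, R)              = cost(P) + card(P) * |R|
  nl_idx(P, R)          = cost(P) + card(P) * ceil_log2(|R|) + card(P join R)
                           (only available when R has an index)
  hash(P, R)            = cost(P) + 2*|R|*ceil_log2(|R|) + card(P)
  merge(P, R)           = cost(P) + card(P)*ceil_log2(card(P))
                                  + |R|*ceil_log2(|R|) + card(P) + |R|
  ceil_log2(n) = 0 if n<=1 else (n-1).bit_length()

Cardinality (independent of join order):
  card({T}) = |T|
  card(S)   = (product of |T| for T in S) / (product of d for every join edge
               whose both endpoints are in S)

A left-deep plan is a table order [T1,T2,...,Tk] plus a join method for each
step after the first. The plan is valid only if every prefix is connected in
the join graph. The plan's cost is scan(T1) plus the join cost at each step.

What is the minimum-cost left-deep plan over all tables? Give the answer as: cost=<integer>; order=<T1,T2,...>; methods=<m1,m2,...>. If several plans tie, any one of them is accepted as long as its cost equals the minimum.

cost=10920; order=B,C,A; methods=hash,hash

Selinger DP (subsets sized 1..n):
  {B}: scan cost=500, card=500
  {C}: scan cost=60, card=60
  {A}: scan cost=200, card=200
  {BC}: card=6000; try (C,hash)→1720, (B,merge)→5480, (C,merge)→5920, (B,hash)→9120, (C,nl_idx)→9500, (B,nl)→30060 …(+1); best=1720 via (C,hash)
  {AC}: card=2400; try (C,hash)→1120, (A,merge)→2280, (C,merge)→2420, (A,nl_idx)→2940, (A,hash)→3320, (C,nl_idx)→3800 …(+2); best=1120 via (C,hash)
  {ABC}: card=240000; try (A,hash)→10920, (B,hash)→12520, (B,merge)→37320, (A,merge)→87520, (A,nl_idx)→289720, (B,nl)→1201120 …(+1); best=10920 via (A,hash)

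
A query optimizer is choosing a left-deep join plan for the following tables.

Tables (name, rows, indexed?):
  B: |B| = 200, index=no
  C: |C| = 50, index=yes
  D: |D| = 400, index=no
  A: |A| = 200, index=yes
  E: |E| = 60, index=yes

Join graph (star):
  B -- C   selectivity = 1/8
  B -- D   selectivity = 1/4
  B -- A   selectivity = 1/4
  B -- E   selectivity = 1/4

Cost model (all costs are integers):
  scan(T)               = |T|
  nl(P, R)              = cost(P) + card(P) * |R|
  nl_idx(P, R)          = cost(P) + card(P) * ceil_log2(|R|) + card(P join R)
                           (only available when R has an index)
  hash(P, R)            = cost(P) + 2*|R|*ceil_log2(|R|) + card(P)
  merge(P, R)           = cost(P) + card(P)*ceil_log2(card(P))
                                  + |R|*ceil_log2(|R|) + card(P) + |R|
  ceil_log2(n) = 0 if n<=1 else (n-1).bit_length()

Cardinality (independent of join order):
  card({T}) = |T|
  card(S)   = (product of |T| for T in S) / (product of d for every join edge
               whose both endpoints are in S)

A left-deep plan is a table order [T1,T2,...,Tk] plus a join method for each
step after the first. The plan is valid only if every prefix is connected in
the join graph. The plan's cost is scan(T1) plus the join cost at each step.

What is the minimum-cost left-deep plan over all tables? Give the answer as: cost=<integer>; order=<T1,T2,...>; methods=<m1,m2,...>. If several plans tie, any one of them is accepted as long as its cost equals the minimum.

Selinger DP (subsets sized 1..n):
  {B}: scan cost=200, card=200
  {C}: scan cost=50, card=50
  {D}: scan cost=400, card=400
  {A}: scan cost=200, card=200
  {E}: scan cost=60, card=60
  {BC}: card=1250; try (C,hash)→1000, (B,merge)→2200, (C,merge)→2350, (C,nl_idx)→2650, (B,hash)→3300, (B,nl)→10050 …(+1); best=1000 via (C,hash)
  {BD}: card=20000; try (B,hash)→4000, (D,merge)→6000, (B,merge)→6200, (D,hash)→7600, (D,nl)→80200, (B,nl)→80400; best=4000 via (B,hash)
  {AB}: card=10000; try (B,hash)→3600, (A,hash)→3600, (B,merge)→3800, (A,merge)→3800, (A,nl_idx)→11800, (B,nl)→40200 …(+1); best=3600 via (B,hash)
  {BE}: card=3000; try (E,hash)→1120, (B,merge)→2280, (E,merge)→2420, (B,hash)→3320, (E,nl_idx)→4400, (B,nl)→12060 …(+1); best=1120 via (E,hash)
  {BCD}: card=125000; try (D,hash)→9450, (D,merge)→20000, (C,hash)→24600, (C,nl_idx)→249000, (C,merge)→324350, (D,nl)→501000 …(+1); best=9450 via (D,hash)
  {ABC}: card=62500; try (A,hash)→5450, (C,hash)→14200, (A,merge)→17800, (A,nl_idx)→73500, (C,nl_idx)→126100, (C,merge)→153950 …(+2); best=5450 via (A,hash)
  {BCE}: card=18750; try (E,hash)→2970, (C,hash)→4720, (E,merge)→16420, (E,nl_idx)→27250, (C,nl_idx)→37870, (C,merge)→40470 …(+2); best=2970 via (E,hash)
  {ABD}: card=1000000; try (D,hash)→20800, (A,hash)→27200, (D,merge)→157600, (A,merge)→325800, (A,nl_idx)→1164000, (D,nl)→4003600 …(+1); best=20800 via (D,hash)
  {BDE}: card=300000; try (D,hash)→11320, (E,hash)→24720, (D,merge)→44120, (E,merge)→324420, (E,nl_idx)→424000, (D,nl)→1201120 …(+1); best=11320 via (D,hash)
  {ABE}: card=150000; try (A,hash)→7320, (E,hash)→14320, (A,merge)→41920, (E,merge)→154020, (A,nl_idx)→175120, (E,nl_idx)→213600 …(+2); best=7320 via (A,hash)
  {ABCD}: card=6250000; try (D,hash)→75150, (A,hash)→137650, (C,hash)→1021400, (D,merge)→1071950, (A,merge)→2261250, (A,nl_idx)→7259450 …(+5); best=75150 via (D,hash)
  {BCDE}: card=1875000; try (D,hash)→28920, (E,hash)→135170, (D,merge)→306970, (C,hash)→311920, (E,merge)→2259870, (E,nl_idx)→2634450 …(+5); best=28920 via (D,hash)
  {ABCE}: card=937500; try (A,hash)→24920, (E,hash)→68670, (C,hash)→157920, (A,merge)→304770, (E,merge)→1068370, (A,nl_idx)→1090470 …(+6); best=24920 via (A,hash)
  {ABDE}: card=15000000; try (D,hash)→164520, (A,hash)→314520, (E,hash)→1021520, (D,merge)→2861320, (A,merge)→6013120, (A,nl_idx)→17411320 …(+5); best=164520 via (D,hash)
  {ABCDE}: card=93750000; try (D,hash)→969620, (A,hash)→1907120, (E,hash)→6325870, (C,hash)→15165120, (D,merge)→19716420, (A,merge)→41280720 …(+9); best=969620 via (D,hash)

cost=969620; order=B,C,E,A,D; methods=hash,hash,hash,hash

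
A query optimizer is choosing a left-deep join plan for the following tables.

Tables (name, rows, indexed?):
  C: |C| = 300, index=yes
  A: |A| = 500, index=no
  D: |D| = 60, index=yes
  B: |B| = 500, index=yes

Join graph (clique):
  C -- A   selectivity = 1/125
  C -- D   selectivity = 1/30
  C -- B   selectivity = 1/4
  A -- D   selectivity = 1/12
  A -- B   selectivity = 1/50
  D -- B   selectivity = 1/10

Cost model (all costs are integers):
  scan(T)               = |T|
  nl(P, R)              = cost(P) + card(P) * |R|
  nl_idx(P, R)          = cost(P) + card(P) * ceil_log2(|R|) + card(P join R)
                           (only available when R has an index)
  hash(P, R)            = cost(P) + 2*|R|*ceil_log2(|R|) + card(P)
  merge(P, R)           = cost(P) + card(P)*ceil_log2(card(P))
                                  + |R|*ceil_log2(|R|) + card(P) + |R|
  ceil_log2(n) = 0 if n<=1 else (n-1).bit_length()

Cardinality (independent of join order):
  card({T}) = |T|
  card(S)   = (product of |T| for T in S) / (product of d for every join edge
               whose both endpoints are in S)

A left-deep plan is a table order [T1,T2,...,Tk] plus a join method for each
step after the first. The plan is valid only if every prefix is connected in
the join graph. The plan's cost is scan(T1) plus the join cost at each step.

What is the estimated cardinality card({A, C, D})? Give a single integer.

200

Tables in S: A(500), C(300), D(60)
Edges inside S: C-A(d=125), C-D(d=30), A-D(d=12)
numerator = 500 * 300 * 60 = 9000000
denominator = 125 * 30 * 12 = 45000
card(S) = 9000000 / 45000 = 200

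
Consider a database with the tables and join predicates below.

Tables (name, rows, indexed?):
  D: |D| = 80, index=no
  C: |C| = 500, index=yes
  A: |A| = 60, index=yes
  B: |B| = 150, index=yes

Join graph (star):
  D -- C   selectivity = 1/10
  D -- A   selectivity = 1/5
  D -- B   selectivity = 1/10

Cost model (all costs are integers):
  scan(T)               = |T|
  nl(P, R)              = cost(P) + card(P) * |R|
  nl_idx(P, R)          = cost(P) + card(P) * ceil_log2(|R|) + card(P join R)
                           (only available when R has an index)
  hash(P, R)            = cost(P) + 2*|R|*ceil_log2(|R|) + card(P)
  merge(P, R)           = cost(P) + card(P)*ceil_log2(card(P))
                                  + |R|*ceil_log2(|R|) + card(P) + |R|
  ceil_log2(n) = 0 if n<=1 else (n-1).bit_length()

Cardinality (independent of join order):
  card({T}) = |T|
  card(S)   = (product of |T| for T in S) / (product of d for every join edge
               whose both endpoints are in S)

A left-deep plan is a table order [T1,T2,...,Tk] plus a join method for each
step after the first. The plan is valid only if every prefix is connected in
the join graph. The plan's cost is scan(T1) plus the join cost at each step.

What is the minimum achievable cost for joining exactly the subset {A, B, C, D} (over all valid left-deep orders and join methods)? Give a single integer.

Selinger DP over subsets of {A,B,C,D}:
  {D}: scan cost=80, card=80
  {C}: scan cost=500, card=500
  {A}: scan cost=60, card=60
  {B}: scan cost=150, card=150
  {CD}: card=4000; try (D,hash)→2120, (C,nl_idx)→4800, (C,merge)→5720, (D,merge)→6140, (C,hash)→9160, (C,nl)→40080 …(+1); best=2120 via (D,hash)
  {AD}: card=960; try (A,hash)→880, (D,merge)→1120, (A,merge)→1140, (D,hash)→1240, (A,nl_idx)→1520, (D,nl)→4860 …(+1); best=880 via (A,hash)
  {BD}: card=1200; try (D,hash)→1420, (B,nl_idx)→1920, (B,merge)→2070, (D,merge)→2140, (B,hash)→2560, (B,nl)→12080 …(+1); best=1420 via (D,hash)
  {ACD}: card=48000; try (A,hash)→6840, (C,hash)→10840, (C,merge)→16440, (A,merge)→54540, (C,nl_idx)→57520, (A,nl_idx)→74120 …(+2); best=6840 via (A,hash)
  {BCD}: card=60000; try (B,hash)→8520, (C,hash)→11620, (C,merge)→20820, (B,merge)→55470, (C,nl_idx)→72220, (B,nl_idx)→94120 …(+2); best=8520 via (B,hash)
  {ABD}: card=14400; try (A,hash)→3340, (B,hash)→4240, (B,merge)→12790, (A,merge)→16240, (B,nl_idx)→22960, (A,nl_idx)→23020 …(+2); best=3340 via (A,hash)
  {ABCD}: card=720000; try (C,hash)→26740, (B,hash)→57240, (A,hash)→69240, (C,merge)→224340, (B,merge)→824190, (C,nl_idx)→852940 …(+6); best=26740 via (C,hash)

26740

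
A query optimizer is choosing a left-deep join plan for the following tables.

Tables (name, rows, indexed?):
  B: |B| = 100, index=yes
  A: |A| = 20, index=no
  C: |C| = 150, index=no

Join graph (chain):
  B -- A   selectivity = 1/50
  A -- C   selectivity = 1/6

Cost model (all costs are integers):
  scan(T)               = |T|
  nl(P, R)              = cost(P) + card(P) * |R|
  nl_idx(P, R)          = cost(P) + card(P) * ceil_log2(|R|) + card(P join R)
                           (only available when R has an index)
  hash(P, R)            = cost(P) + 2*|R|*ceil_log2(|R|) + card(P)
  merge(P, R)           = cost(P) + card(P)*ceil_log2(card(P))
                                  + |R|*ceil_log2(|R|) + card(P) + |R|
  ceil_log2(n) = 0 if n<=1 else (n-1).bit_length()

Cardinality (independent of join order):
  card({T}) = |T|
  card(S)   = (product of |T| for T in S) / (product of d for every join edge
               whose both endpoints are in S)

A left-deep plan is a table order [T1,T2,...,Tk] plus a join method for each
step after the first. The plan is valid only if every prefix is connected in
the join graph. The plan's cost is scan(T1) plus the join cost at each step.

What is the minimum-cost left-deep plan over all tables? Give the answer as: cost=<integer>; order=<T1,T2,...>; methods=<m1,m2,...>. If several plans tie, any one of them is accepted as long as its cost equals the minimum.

Selinger DP (subsets sized 1..n):
  {B}: scan cost=100, card=100
  {A}: scan cost=20, card=20
  {C}: scan cost=150, card=150
  {AB}: card=40; try (B,nl_idx)→200, (A,hash)→400, (B,merge)→940, (A,merge)→1020, (B,hash)→1440, (B,nl)→2020 …(+1); best=200 via (B,nl_idx)
  {AC}: card=500; try (A,hash)→500, (C,merge)→1490, (A,merge)→1620, (C,hash)→2440, (C,nl)→3020, (A,nl)→3150; best=500 via (A,hash)
  {ABC}: card=1000; try (C,merge)→1830, (B,hash)→2400, (C,hash)→2640, (B,nl_idx)→5000, (C,nl)→6200, (B,merge)→6300 …(+1); best=1830 via (C,merge)

cost=1830; order=A,B,C; methods=nl_idx,merge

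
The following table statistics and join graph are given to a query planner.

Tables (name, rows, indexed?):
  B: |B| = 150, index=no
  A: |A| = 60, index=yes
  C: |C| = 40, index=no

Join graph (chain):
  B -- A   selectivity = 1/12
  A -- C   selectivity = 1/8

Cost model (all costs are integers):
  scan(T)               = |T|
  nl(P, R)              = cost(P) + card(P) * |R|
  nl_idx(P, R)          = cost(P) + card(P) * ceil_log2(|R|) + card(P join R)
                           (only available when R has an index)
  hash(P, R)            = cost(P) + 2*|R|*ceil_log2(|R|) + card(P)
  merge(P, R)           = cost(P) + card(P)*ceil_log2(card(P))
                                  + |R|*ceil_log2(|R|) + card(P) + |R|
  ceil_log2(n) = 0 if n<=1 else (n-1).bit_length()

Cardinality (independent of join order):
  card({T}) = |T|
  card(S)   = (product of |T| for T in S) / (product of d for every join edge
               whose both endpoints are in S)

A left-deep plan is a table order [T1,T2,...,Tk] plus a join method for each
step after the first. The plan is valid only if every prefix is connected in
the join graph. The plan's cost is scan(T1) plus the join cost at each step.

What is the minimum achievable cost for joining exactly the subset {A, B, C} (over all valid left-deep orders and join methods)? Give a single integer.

2250

Selinger DP over subsets of {A,B,C}:
  {B}: scan cost=150, card=150
  {A}: scan cost=60, card=60
  {C}: scan cost=40, card=40
  {AB}: card=750; try (A,hash)→1020, (A,nl_idx)→1800, (B,merge)→1830, (A,merge)→1920, (B,hash)→2520, (B,nl)→9060 …(+1); best=1020 via (A,hash)
  {AC}: card=300; try (A,nl_idx)→580, (C,hash)→600, (A,merge)→740, (C,merge)→760, (A,hash)→800, (A,nl)→2440 …(+1); best=580 via (A,nl_idx)
  {ABC}: card=3750; try (C,hash)→2250, (B,hash)→3280, (B,merge)→4930, (C,merge)→9550, (C,nl)→31020, (B,nl)→45580; best=2250 via (C,hash)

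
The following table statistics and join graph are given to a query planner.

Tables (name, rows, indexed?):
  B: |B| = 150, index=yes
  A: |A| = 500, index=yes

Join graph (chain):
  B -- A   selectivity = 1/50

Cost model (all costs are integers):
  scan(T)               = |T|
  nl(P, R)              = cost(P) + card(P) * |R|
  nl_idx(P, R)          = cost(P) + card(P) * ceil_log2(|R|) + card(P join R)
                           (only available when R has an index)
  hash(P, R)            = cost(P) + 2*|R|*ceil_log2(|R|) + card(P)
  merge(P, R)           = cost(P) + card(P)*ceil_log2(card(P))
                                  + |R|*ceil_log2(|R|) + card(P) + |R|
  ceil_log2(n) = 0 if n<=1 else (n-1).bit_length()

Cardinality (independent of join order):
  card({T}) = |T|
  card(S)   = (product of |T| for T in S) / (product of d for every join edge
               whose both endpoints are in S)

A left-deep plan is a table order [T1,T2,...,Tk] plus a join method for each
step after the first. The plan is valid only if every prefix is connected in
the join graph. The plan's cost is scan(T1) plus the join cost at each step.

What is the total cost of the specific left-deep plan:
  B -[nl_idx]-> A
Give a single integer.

3000

step 1: scan B: cost=150, card=150
step 2: join A via nl_idx
    card(P join A) = 150*500/(50) = 1500
    cost = 150 + 150*9 + 1500 = 3000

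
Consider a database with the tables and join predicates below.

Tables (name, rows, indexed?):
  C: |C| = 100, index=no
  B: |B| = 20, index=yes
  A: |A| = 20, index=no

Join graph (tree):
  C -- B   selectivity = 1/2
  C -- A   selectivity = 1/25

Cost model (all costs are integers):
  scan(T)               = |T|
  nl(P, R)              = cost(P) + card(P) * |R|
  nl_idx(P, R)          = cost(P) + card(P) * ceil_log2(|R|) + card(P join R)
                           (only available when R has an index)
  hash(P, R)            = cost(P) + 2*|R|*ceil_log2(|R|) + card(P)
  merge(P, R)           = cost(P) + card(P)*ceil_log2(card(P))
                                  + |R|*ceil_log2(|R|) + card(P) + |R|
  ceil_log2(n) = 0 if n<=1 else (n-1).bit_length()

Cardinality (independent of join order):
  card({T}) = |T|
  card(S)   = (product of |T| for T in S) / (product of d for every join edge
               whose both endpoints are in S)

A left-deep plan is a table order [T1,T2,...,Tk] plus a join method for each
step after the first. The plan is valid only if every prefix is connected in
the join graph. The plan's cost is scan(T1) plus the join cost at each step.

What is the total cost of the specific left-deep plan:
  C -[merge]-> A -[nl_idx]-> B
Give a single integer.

2220

step 1: scan C: cost=100, card=100
step 2: join A via merge
    card(P join A) = 100*20/(25) = 80
    cost = 100 + 100*7 + 20*5 + 100 + 20 = 1020
step 3: join B via nl_idx
    card(P join B) = 80*20/(2) = 800
    cost = 1020 + 80*5 + 800 = 2220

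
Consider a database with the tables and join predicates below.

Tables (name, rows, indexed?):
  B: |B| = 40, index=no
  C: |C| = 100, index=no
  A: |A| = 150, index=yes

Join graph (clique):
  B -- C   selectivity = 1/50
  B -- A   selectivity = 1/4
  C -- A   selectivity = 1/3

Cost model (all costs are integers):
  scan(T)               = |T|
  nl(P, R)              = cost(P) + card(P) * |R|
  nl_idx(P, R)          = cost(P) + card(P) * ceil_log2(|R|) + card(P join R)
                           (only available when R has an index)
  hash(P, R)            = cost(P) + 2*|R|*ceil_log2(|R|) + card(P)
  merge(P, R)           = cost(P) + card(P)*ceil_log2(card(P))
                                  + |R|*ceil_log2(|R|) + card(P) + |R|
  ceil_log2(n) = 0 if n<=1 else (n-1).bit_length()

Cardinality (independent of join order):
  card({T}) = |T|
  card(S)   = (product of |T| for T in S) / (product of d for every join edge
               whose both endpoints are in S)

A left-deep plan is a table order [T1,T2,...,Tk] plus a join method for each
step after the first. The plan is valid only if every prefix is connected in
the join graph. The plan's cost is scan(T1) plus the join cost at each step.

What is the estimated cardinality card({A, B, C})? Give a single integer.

1000

Tables in S: A(150), B(40), C(100)
Edges inside S: B-C(d=50), B-A(d=4), C-A(d=3)
numerator = 150 * 40 * 100 = 600000
denominator = 50 * 4 * 3 = 600
card(S) = 600000 / 600 = 1000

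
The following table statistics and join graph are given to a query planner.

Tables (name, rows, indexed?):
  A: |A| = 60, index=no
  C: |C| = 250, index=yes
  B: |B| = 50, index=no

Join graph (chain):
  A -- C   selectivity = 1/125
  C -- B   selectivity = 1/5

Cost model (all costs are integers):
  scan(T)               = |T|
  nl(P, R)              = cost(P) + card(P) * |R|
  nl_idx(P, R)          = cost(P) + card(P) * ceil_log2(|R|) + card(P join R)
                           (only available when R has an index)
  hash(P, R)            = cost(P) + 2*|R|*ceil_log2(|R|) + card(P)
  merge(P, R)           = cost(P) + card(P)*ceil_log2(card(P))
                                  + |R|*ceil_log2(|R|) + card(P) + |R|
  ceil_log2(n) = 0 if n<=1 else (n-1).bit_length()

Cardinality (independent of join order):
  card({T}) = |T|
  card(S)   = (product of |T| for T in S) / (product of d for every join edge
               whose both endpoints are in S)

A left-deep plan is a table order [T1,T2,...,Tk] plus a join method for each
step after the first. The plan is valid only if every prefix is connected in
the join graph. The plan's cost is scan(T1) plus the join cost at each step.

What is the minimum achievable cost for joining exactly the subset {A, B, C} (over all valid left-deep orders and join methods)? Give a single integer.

1380

Selinger DP over subsets of {A,B,C}:
  {A}: scan cost=60, card=60
  {C}: scan cost=250, card=250
  {B}: scan cost=50, card=50
  {AC}: card=120; try (C,nl_idx)→660, (A,hash)→1220, (C,merge)→2730, (A,merge)→2920, (C,hash)→4120, (C,nl)→15060 …(+1); best=660 via (C,nl_idx)
  {BC}: card=2500; try (B,hash)→1100, (C,merge)→2650, (B,merge)→2850, (C,nl_idx)→2950, (C,hash)→4100, (C,nl)→12550 …(+1); best=1100 via (B,hash)
  {ABC}: card=1200; try (B,hash)→1380, (B,merge)→1970, (A,hash)→4320, (B,nl)→6660, (A,merge)→34020, (A,nl)→151100; best=1380 via (B,hash)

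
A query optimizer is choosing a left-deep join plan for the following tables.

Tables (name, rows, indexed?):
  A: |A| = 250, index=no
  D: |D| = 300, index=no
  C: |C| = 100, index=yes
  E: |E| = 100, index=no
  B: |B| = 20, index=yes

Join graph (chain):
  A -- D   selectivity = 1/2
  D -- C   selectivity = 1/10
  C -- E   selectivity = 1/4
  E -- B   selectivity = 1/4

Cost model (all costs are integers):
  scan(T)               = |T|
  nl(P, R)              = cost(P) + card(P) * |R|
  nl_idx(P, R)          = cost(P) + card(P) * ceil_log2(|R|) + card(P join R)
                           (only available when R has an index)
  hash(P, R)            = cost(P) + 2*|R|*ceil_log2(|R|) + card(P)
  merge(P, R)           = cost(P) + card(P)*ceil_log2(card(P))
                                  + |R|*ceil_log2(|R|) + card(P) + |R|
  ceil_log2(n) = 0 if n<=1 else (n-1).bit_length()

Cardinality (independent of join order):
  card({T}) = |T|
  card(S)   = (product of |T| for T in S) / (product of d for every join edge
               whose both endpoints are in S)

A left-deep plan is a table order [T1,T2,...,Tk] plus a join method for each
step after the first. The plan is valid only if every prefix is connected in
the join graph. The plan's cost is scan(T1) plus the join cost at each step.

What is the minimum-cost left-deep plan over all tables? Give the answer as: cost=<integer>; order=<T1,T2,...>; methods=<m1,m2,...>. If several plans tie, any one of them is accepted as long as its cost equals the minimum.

Selinger DP (subsets sized 1..n):
  {A}: scan cost=250, card=250
  {D}: scan cost=300, card=300
  {C}: scan cost=100, card=100
  {E}: scan cost=100, card=100
  {B}: scan cost=20, card=20
  {AD}: card=37500; try (A,hash)→4600, (D,merge)→5500, (A,merge)→5550, (D,hash)→5900, (D,nl)→75250, (A,nl)→75300; best=4600 via (A,hash)
  {CD}: card=3000; try (C,hash)→2000, (D,merge)→3900, (C,merge)→4100, (C,nl_idx)→5400, (D,hash)→5600, (D,nl)→30100 …(+1); best=2000 via (C,hash)
  {CE}: card=2500; try (E,hash)→1600, (C,hash)→1600, (E,merge)→1700, (C,merge)→1700, (C,nl_idx)→3300, (E,nl)→10100 …(+1); best=1600 via (E,hash)
  {BE}: card=500; try (B,hash)→400, (E,merge)→940, (B,merge)→1020, (B,nl_idx)→1100, (E,hash)→1440, (E,nl)→2020 …(+1); best=400 via (B,hash)
  {ACD}: card=375000; try (A,hash)→9000, (A,merge)→43250, (C,hash)→43500, (C,nl_idx)→642100, (C,merge)→642900, (A,nl)→752000 …(+1); best=9000 via (A,hash)
  {CDE}: card=75000; try (E,hash)→6400, (D,hash)→9500, (D,merge)→37100, (E,merge)→41800, (E,nl)→302000, (D,nl)→751600; best=6400 via (E,hash)
  {BCE}: card=12500; try (C,hash)→2300, (B,hash)→4300, (C,merge)→6200, (C,nl_idx)→16400, (B,nl_idx)→26600, (B,merge)→34220 …(+2); best=2300 via (C,hash)
  {ACDE}: card=9375000; try (A,hash)→85400, (E,hash)→385400, (A,merge)→1358650, (E,merge)→7509800, (A,nl)→18756400, (E,nl)→37509000; best=85400 via (A,hash)
  {BCDE}: card=375000; try (D,hash)→20200, (B,hash)→81600, (D,merge)→192800, (B,nl_idx)→756400, (B,merge)→1356520, (B,nl)→1506400 …(+1); best=20200 via (D,hash)
  {ABCDE}: card=46875000; try (A,hash)→399200, (A,merge)→7522450, (B,hash)→9460600, (A,nl)→93770200, (B,nl_idx)→93835400, (B,nl)→187585400 …(+1); best=399200 via (A,hash)

cost=399200; order=E,B,C,D,A; methods=hash,hash,hash,hash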